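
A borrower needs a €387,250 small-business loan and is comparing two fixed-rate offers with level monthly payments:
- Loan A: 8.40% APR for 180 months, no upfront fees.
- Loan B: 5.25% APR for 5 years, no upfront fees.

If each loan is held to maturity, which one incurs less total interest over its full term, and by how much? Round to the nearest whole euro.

Loan A: monthly rate = 8.4%/12 = 0.0070000; payment = 387,250 × 0.0070000 / (1 − (1+0.0070000)^−180) = €3,790.74.
Total interest on Loan A = 180 × €3,790.74 − €387,250 = €295,083.20.
Loan B: monthly rate = 5.25%/12 = 0.0043750; payment = 387,250 × 0.0043750 / (1 − (1+0.0043750)^−60) = €7,352.32.
Total interest on Loan B = 60 × €7,352.32 − €387,250 = €53,889.20.
Loan B is lower by €241,194.00.

Loan B by €241,194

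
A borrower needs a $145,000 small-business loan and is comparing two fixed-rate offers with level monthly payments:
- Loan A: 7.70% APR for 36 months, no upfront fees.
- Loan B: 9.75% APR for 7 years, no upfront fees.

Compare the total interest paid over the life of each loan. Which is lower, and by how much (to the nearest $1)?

Loan A: monthly rate = 7.7%/12 = 0.0064167; payment = 145,000 × 0.0064167 / (1 − (1+0.0064167)^−36) = $4,523.73.
Total interest on Loan A = 36 × $4,523.73 − $145,000 = $17,854.28.
Loan B: monthly rate = 9.75%/12 = 0.0081250; payment = 145,000 × 0.0081250 / (1 − (1+0.0081250)^−84) = $2,388.48.
Total interest on Loan B = 84 × $2,388.48 − $145,000 = $55,632.32.
Loan A is lower by $37,778.04.

Loan A by $37,778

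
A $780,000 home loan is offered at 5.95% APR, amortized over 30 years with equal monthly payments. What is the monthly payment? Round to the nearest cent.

$4,651.45

At 5.95% the monthly rate is 0.0049583, so the payment is 780,000 × 0.0049583 / (1 − 1.0049583^−360) = $4,651.45.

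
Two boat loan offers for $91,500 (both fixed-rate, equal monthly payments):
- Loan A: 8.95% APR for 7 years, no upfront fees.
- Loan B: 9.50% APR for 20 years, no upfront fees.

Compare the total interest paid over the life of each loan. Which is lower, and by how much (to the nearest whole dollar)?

Loan A: at 8.95% the monthly rate is 0.0074583, so the payment is 91,500 × 0.0074583 / (1 − 1.0074583^−84) = $1,469.83.
Total interest on Loan A = 84 × $1,469.83 − $91,500 = $31,965.72.
Loan B: at 9.50% the monthly rate is 0.0079167, so the payment is 91,500 × 0.0079167 / (1 − 1.0079167^−240) = $852.90.
Total interest on Loan B = 240 × $852.90 − $91,500 = $113,196.00.
Loan A is lower by $81,230.28.

Loan A by $81,230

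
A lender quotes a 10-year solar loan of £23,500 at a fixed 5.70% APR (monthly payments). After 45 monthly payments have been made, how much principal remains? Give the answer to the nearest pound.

£16,207

With monthly rate i = 5.7%/12 = 0.0047500, the balance after k of n payments is P · [(1+i)^n − (1+i)^k] / [(1+i)^n − 1].
(1+0.0047500)^120 = 1.76588242 and (1+0.0047500)^45 = 1.23768654, so the balance is 23,500 × (1.76588242 − 1.23768654) / (1.76588242 − 1) = £16,206.93.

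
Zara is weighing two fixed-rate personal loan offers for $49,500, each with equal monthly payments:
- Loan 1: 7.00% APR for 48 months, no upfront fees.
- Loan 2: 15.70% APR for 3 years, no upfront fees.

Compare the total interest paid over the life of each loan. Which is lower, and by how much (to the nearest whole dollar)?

Loan 1 by $5,490

Loan 1: at 7.00% the monthly rate is 0.0058333, so the payment is 49,500 × 0.0058333 / (1 − 1.0058333^−48) = $1,185.34.
Total interest on Loan 1 = 48 × $1,185.34 − $49,500 = $7,396.32.
Loan 2: monthly rate = 15.7%/12 = 0.0130833; payment = 49,500 × 0.0130833 / (1 − (1+0.0130833)^−36) = $1,732.95.
Total interest on Loan 2 = 36 × $1,732.95 − $49,500 = $12,886.20.
Loan 1 is lower by $5,489.88.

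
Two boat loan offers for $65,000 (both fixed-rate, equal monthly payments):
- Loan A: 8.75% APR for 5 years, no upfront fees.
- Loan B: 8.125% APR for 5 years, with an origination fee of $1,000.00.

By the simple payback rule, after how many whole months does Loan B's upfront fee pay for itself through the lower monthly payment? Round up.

52 months

Loan A: at 8.75% the monthly rate is 0.0072917, so the payment is 65,000 × 0.0072917 / (1 − 1.0072917^−60) = $1,341.42.
Loan B: at 8.125% the monthly rate is 0.0067708, so the payment is 65,000 × 0.0067708 / (1 − 1.0067708^−60) = $1,321.86.
Monthly savings = $1,341.42 − $1,321.86 = $19.56.
Break-even = $1,000.00 / $19.56 = 51.12 → 52 months.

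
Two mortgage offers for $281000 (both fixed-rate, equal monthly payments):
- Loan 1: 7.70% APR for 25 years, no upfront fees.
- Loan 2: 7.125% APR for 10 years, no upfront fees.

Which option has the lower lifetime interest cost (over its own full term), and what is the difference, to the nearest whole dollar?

Loan 2 by $240,284

Loan 1: monthly rate = 7.7%/12 = 0.0064167; payment = 281,000 × 0.0064167 / (1 − (1+0.0064167)^−300) = $2,113.26.
Total interest on Loan 1 = 300 × $2,113.26 − $281,000 = $352,978.00.
Loan 2: at 7.125% the monthly rate is 0.0059375, so the payment is 281,000 × 0.0059375 / (1 − 1.0059375^−120) = $3,280.78.
Total interest on Loan 2 = 120 × $3,280.78 − $281,000 = $112,693.60.
Loan 2 is lower by $240,284.40.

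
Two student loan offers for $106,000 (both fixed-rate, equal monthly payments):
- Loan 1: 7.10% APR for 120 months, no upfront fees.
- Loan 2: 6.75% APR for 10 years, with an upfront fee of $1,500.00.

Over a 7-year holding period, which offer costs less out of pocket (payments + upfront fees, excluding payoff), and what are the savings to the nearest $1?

Loan 2 by $103

Loan 1: monthly rate = 7.1%/12 = 0.0059167; payment = 106,000 × 0.0059167 / (1 − (1+0.0059167)^−120) = $1,236.22.
Loan 2: monthly rate = 6.75%/12 = 0.0056250; payment = 106,000 × 0.0056250 / (1 − (1+0.0056250)^−120) = $1,217.14.
Over 84 months: Loan 1 costs 84 × $1,236.22 = $103,842.48; Loan 2 costs 84 × $1,217.14 + $1,500.00 = $103,739.76.
Loan 2 is cheaper by $103,842.48 − $103,739.76 = $102.72.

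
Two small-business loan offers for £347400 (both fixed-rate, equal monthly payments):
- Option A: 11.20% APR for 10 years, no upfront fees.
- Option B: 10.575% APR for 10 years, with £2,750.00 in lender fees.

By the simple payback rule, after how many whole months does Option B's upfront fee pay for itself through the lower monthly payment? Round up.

23 months

Option A: at 11.20% the monthly rate is 0.0093333, so the payment is 347,400 × 0.0093333 / (1 − 1.0093333^−120) = £4,824.85.
Option B: monthly rate = 10.575%/12 = 0.0088125; payment = 347,400 × 0.0088125 / (1 − (1+0.0088125)^−120) = £4,702.24.
Monthly savings = £4,824.85 − £4,702.24 = £122.61.
Break-even = £2,750.00 / £122.61 = 22.43 → 23 months.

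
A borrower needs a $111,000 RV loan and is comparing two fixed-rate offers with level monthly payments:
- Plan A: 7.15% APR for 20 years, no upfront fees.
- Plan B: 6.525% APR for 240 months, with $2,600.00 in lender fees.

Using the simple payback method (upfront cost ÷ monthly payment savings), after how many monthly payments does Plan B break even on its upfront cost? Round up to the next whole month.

63 months

Plan A: monthly rate = 7.15%/12 = 0.0059583; payment = 111,000 × 0.0059583 / (1 − (1+0.0059583)^−240) = $870.60.
Plan B: monthly rate = 6.525%/12 = 0.0054375; payment = 111,000 × 0.0054375 / (1 − (1+0.0054375)^−240) = $829.22.
Monthly savings = $870.60 − $829.22 = $41.38.
Break-even = $2,600.00 / $41.38 = 62.83 → 63 months.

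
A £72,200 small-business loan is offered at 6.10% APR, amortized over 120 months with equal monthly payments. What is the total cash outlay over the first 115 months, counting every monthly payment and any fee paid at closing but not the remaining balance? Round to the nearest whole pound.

£92,598

At 6.10% the monthly rate is 0.0050833, so the payment is 72,200 × 0.0050833 / (1 − 1.0050833^−120) = £805.20.
Total outlay = 115 × £805.20 = £92,598.00.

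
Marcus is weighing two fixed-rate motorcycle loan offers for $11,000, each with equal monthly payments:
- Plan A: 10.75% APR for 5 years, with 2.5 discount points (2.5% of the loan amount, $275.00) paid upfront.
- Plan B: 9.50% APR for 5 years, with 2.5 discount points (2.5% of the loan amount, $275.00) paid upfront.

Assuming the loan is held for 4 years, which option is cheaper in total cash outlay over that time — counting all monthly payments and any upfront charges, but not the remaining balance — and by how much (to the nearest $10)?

Plan A: at 10.75% the monthly rate is 0.0089583, so the payment is 11,000 × 0.0089583 / (1 − 1.0089583^−60) = $237.80.
Plan B: monthly rate = 9.5%/12 = 0.0079167; payment = 11,000 × 0.0079167 / (1 − (1+0.0079167)^−60) = $231.02.
Over 48 months: Plan A costs 48 × $237.80 + $275.00 = $11,689.40; Plan B costs 48 × $231.02 + $275.00 = $11,363.96.
Plan B is cheaper by $11,689.40 − $11,363.96 = $325.44.

Plan B by $330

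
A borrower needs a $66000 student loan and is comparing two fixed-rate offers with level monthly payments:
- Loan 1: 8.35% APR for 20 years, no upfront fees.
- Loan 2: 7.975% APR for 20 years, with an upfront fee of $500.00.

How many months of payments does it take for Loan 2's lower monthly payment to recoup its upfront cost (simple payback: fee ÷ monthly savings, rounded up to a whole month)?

33 months

Loan 1: monthly rate = 8.35%/12 = 0.0069583; payment = 66,000 × 0.0069583 / (1 − (1+0.0069583)^−240) = $566.51.
Loan 2: monthly rate = 7.975%/12 = 0.0066458; payment = 66,000 × 0.0066458 / (1 − (1+0.0066458)^−240) = $551.02.
Monthly savings = $566.51 − $551.02 = $15.49.
Break-even = $500.00 / $15.49 = 32.28 → 33 months.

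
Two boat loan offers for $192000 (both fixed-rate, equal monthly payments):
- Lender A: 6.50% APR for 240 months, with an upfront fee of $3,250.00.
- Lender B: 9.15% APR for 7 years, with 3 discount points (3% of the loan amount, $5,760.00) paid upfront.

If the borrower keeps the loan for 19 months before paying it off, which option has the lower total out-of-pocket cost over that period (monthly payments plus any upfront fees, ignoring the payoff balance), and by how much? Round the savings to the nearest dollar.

Lender A by $34,283

Lender A: monthly rate = 6.5%/12 = 0.0054167; payment = 192,000 × 0.0054167 / (1 − (1+0.0054167)^−240) = $1,431.50.
Lender B: at 9.15% the monthly rate is 0.0076250, so the payment is 192,000 × 0.0076250 / (1 − 1.0076250^−84) = $3,103.74.
Over 19 months: Lender A costs 19 × $1,431.50 + $3,250.00 = $30,448.50; Lender B costs 19 × $3,103.74 + $5,760.00 = $64,731.06.
Lender A is cheaper by $64,731.06 − $30,448.50 = $34,282.56.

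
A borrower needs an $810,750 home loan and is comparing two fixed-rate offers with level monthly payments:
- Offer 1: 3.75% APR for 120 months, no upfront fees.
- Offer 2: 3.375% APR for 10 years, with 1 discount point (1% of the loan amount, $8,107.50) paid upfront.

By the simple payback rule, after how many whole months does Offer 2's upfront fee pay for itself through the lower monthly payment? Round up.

57 months

Offer 1: at 3.75% the monthly rate is 0.0031250, so the payment is 810,750 × 0.0031250 / (1 − 1.0031250^−120) = $8,112.47.
Offer 2: at 3.375% the monthly rate is 0.0028125, so the payment is 810,750 × 0.0028125 / (1 − 1.0028125^−120) = $7,969.78.
Monthly savings = $8,112.47 − $7,969.78 = $142.69.
Break-even = $8,107.50 / $142.69 = 56.82 → 57 months.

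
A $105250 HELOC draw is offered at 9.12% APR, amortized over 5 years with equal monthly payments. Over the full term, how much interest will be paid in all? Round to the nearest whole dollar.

At 9.12% the monthly rate is 0.0076000, so the payment is 105,250 × 0.0076000 / (1 − 1.0076000^−60) = $2,190.95.
Total paid = 60 × $2,190.95 = $131,457.00; interest = $131,457.00 − $105,250 = $26,207.00.

$26,207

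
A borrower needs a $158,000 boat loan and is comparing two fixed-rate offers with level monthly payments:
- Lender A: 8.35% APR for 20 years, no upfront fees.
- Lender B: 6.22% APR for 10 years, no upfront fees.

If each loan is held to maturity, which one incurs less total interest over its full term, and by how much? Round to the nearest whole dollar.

Lender B by $112,892

Lender A: at 8.35% the monthly rate is 0.0069583, so the payment is 158,000 × 0.0069583 / (1 − 1.0069583^−240) = $1,356.20.
Total interest on Lender A = 240 × $1,356.20 − $158,000 = $167,488.00.
Lender B: monthly rate = 6.22%/12 = 0.0051833; payment = 158,000 × 0.0051833 / (1 − (1+0.0051833)^−120) = $1,771.63.
Total interest on Lender B = 120 × $1,771.63 − $158,000 = $54,595.60.
Lender B is lower by $112,892.40.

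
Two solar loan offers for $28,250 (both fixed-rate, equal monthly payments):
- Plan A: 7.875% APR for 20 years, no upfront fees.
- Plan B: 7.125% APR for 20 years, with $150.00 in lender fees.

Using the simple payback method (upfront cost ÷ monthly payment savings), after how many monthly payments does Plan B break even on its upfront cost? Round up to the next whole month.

12 months

Plan A: monthly rate = 7.875%/12 = 0.0065625; payment = 28,250 × 0.0065625 / (1 − (1+0.0065625)^−240) = $234.10.
Plan B: monthly rate = 7.125%/12 = 0.0059375; payment = 28,250 × 0.0059375 / (1 − (1+0.0059375)^−240) = $221.15.
Monthly savings = $234.10 − $221.15 = $12.95.
Break-even = $150.00 / $12.95 = 11.58 → 12 months.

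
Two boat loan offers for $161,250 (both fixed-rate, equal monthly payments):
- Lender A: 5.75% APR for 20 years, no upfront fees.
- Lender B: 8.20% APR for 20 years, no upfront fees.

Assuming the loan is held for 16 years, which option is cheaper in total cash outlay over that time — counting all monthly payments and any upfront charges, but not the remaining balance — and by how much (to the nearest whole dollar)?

Lender A: at 5.75% the monthly rate is 0.0047917, so the payment is 161,250 × 0.0047917 / (1 − 1.0047917^−240) = $1,132.11.
Lender B: at 8.20% the monthly rate is 0.0068333, so the payment is 161,250 × 0.0068333 / (1 − 1.0068333^−240) = $1,368.90.
Over 192 months: Lender A costs 192 × $1,132.11 = $217,365.12; Lender B costs 192 × $1,368.90 = $262,828.80.
Lender A is cheaper by $262,828.80 − $217,365.12 = $45,463.68.

Lender A by $45,464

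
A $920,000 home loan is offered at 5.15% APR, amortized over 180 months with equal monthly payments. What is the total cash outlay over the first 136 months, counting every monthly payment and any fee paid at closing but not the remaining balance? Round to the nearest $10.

$999,250

At 5.15% the monthly rate is 0.0042917, so the payment is 920,000 × 0.0042917 / (1 − 1.0042917^−180) = $7,347.39.
Total outlay = 136 × $7,347.39 = $999,245.04.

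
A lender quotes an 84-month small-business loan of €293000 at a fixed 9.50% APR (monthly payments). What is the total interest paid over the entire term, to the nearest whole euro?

€109,258

Monthly rate = 9.5%/12 = 0.0079167; payment = 293,000 × 0.0079167 / (1 − (1+0.0079167)^−84) = €4,788.79.
Total paid = 84 × €4,788.79 = €402,258.36; interest = €402,258.36 − €293,000 = €109,258.36.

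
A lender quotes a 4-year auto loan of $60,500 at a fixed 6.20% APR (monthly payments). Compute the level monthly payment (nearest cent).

$1,426.40

At 6.20% the monthly rate is 0.0051667, so the payment is 60,500 × 0.0051667 / (1 − 1.0051667^−48) = $1,426.40.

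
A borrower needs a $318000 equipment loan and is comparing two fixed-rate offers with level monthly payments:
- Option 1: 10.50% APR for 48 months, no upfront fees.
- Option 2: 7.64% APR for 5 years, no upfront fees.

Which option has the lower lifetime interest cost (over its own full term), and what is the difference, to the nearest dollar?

Option 1: monthly rate = 10.5%/12 = 0.0087500; payment = 318,000 × 0.0087500 / (1 − (1+0.0087500)^−48) = $8,141.87.
Total interest on Option 1 = 48 × $8,141.87 − $318,000 = $72,809.76.
Option 2: monthly rate = 7.64%/12 = 0.0063667; payment = 318,000 × 0.0063667 / (1 − (1+0.0063667)^−60) = $6,393.24.
Total interest on Option 2 = 60 × $6,393.24 − $318,000 = $65,594.40.
Option 2 is lower by $7,215.36.

Option 2 by $7,215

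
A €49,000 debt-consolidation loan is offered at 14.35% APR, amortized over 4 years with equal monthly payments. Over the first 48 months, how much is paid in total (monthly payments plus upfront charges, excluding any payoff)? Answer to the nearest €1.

€64,686

Monthly rate = 14.35%/12 = 0.0119583; payment = 49,000 × 0.0119583 / (1 − (1+0.0119583)^−48) = €1,347.62.
Total outlay = 48 × €1,347.62 = €64,685.76.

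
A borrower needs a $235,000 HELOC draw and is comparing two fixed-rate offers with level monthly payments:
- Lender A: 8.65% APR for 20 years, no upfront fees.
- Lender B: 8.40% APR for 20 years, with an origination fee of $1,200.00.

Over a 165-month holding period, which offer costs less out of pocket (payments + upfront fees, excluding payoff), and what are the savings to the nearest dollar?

Lender A: monthly rate = 8.65%/12 = 0.0072083; payment = 235,000 × 0.0072083 / (1 − (1+0.0072083)^−240) = $2,061.75.
Lender B: at 8.40% the monthly rate is 0.0070000, so the payment is 235,000 × 0.0070000 / (1 − 1.0070000^−240) = $2,024.54.
Over 165 months: Lender A costs 165 × $2,061.75 = $340,188.75; Lender B costs 165 × $2,024.54 + $1,200.00 = $335,249.10.
Lender B is cheaper by $340,188.75 − $335,249.10 = $4,939.65.

Lender B by $4,940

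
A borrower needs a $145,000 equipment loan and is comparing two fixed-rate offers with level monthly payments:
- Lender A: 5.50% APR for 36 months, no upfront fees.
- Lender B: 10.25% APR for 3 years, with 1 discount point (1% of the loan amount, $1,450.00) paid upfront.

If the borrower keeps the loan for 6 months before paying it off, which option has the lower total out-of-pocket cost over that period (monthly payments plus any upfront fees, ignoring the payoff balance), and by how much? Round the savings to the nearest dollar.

Lender A by $3,354

Lender A: monthly rate = 5.5%/12 = 0.0045833; payment = 145,000 × 0.0045833 / (1 − (1+0.0045833)^−36) = $4,378.41.
Lender B: at 10.25% the monthly rate is 0.0085417, so the payment is 145,000 × 0.0085417 / (1 − 1.0085417^−36) = $4,695.78.
Over 6 months: Lender A costs 6 × $4,378.41 = $26,270.46; Lender B costs 6 × $4,695.78 + $1,450.00 = $29,624.68.
Lender A is cheaper by $29,624.68 − $26,270.46 = $3,354.22.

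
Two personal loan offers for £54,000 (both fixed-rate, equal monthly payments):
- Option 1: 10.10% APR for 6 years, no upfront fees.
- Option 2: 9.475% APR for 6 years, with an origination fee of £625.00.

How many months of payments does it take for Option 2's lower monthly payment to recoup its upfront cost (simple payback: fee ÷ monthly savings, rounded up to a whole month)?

Option 1: at 10.10% the monthly rate is 0.0084167, so the payment is 54,000 × 0.0084167 / (1 − 1.0084167^−72) = £1,003.12.
Option 2: monthly rate = 9.475%/12 = 0.0078958; payment = 54,000 × 0.0078958 / (1 − (1+0.0078958)^−72) = £986.16.
Monthly savings = £1,003.12 − £986.16 = £16.96.
Break-even = £625.00 / £16.96 = 36.85 → 37 months.

37 months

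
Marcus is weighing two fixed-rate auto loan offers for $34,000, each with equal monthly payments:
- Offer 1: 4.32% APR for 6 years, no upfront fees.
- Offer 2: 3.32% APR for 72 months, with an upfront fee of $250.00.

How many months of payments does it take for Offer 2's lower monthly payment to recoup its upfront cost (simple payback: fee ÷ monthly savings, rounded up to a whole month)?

Offer 1: at 4.32% the monthly rate is 0.0036000, so the payment is 34,000 × 0.0036000 / (1 − 1.0036000^−72) = $536.91.
Offer 2: at 3.32% the monthly rate is 0.0027667, so the payment is 34,000 × 0.0027667 / (1 − 1.0027667^−72) = $521.47.
Monthly savings = $536.91 − $521.47 = $15.44.
Break-even = $250.00 / $15.44 = 16.19 → 17 months.

17 months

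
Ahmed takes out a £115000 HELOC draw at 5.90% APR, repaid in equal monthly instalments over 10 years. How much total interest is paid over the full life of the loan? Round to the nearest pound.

Monthly rate = 5.9%/12 = 0.0049167; payment = 115,000 × 0.0049167 / (1 − (1+0.0049167)^−120) = £1,270.97.
Total paid = 120 × £1,270.97 = £152,516.40; interest = £152,516.40 − £115,000 = £37,516.40.

£37,516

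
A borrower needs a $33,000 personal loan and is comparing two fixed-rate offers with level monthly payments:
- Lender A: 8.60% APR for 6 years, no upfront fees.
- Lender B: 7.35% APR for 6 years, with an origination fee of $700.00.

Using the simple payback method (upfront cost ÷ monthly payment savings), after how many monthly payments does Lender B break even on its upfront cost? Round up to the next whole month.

Lender A: monthly rate = 8.6%/12 = 0.0071667; payment = 33,000 × 0.0071667 / (1 − (1+0.0071667)^−72) = $588.31.
Lender B: monthly rate = 7.35%/12 = 0.0061250; payment = 33,000 × 0.0061250 / (1 − (1+0.0061250)^−72) = $568.18.
Monthly savings = $588.31 − $568.18 = $20.13.
Break-even = $700.00 / $20.13 = 34.77 → 35 months.

35 months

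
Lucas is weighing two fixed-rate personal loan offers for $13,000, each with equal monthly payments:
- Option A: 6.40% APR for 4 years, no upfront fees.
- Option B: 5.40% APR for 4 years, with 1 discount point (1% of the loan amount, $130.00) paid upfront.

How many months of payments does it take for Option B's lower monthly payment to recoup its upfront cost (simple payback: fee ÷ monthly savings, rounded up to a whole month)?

Option A: monthly rate = 6.4%/12 = 0.0053333; payment = 13,000 × 0.0053333 / (1 − (1+0.0053333)^−48) = $307.70.
Option B: monthly rate = 5.4%/12 = 0.0045000; payment = 13,000 × 0.0045000 / (1 − (1+0.0045000)^−48) = $301.74.
Monthly savings = $307.70 − $301.74 = $5.96.
Break-even = $130.00 / $5.96 = 21.81 → 22 months.

22 months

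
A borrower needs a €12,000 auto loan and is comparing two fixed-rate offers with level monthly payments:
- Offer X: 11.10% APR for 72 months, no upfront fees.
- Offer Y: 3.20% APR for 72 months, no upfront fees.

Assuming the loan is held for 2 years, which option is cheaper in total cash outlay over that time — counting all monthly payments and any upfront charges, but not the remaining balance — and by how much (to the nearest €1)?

Offer Y by €1,095

Offer X: monthly rate = 11.1%/12 = 0.0092500; payment = 12,000 × 0.0092500 / (1 − (1+0.0092500)^−72) = €229.02.
Offer Y: at 3.20% the monthly rate is 0.0026667, so the payment is 12,000 × 0.0026667 / (1 − 1.0026667^−72) = €183.40.
Over 24 months: Offer X costs 24 × €229.02 = €5,496.48; Offer Y costs 24 × €183.40 = €4,401.60.
Offer Y is cheaper by €5,496.48 − €4,401.60 = €1,094.88.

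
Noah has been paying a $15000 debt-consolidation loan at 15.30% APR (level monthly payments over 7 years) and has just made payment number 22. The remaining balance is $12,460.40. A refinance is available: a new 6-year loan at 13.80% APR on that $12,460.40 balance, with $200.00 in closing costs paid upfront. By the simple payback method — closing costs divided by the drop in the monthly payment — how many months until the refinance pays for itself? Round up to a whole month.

6 months

Current payment = 15,000 × 15.3%/12 / (1 − (1+0.0127500)^−84) = $291.98.
Refinanced payment = 12,460.40 × 0.0115000 / (1 − (1+0.0115000)^−72) = $255.42.
Monthly savings = $291.98 − $255.42 = $36.56.
Break-even = $200.00 / $36.56 = 5.47 → 6 months.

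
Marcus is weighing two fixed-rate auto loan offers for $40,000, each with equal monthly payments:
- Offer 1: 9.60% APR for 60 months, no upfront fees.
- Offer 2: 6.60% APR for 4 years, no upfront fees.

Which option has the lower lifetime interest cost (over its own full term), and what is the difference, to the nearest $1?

Offer 2 by $4,901

Offer 1: at 9.60% the monthly rate is 0.0080000, so the payment is 40,000 × 0.0080000 / (1 − 1.0080000^−60) = $842.03.
Total interest on Offer 1 = 60 × $842.03 − $40,000 = $10,521.80.
Offer 2: monthly rate = 6.6%/12 = 0.0055000; payment = 40,000 × 0.0055000 / (1 − (1+0.0055000)^−48) = $950.44.
Total interest on Offer 2 = 48 × $950.44 − $40,000 = $5,621.12.
Offer 2 is lower by $4,900.68.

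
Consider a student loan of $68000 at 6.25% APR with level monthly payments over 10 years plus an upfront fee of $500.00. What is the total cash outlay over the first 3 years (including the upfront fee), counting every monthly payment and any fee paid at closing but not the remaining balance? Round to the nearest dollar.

Monthly rate = 6.25%/12 = 0.0052083; payment = 68,000 × 0.0052083 / (1 − (1+0.0052083)^−120) = $763.50.
Total outlay = 36 × $763.50 + $500.00 = $27,986.00.

$27,986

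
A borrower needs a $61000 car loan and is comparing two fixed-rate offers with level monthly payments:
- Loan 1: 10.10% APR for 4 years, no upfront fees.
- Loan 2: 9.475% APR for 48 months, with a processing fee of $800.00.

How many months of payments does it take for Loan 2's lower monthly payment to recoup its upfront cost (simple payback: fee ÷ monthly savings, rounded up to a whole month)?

Loan 1: monthly rate = 10.1%/12 = 0.0084167; payment = 61,000 × 0.0084167 / (1 − (1+0.0084167)^−48) = $1,550.05.
Loan 2: at 9.475% the monthly rate is 0.0078958, so the payment is 61,000 × 0.0078958 / (1 − 1.0078958^−48) = $1,531.78.
Monthly savings = $1,550.05 − $1,531.78 = $18.27.
Break-even = $800.00 / $18.27 = 43.79 → 44 months.

44 months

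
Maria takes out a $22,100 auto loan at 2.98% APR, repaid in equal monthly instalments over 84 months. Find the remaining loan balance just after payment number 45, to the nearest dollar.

$10,834

With monthly rate i = 2.98%/12 = 0.0024833, the balance after k of n payments is P · [(1+i)^n − (1+i)^k] / [(1+i)^n − 1].
(1+0.0024833)^84 = 1.23163360 and (1+0.0024833)^45 = 1.11807837, so the balance is 22,100 × (1.23163360 − 1.11807837) / (1.23163360 − 1) = $10,834.22.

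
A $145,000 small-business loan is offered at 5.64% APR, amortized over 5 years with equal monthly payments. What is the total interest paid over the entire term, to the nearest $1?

$21,743

At 5.64% the monthly rate is 0.0047000, so the payment is 145,000 × 0.0047000 / (1 − 1.0047000^−60) = $2,779.05.
Total paid = 60 × $2,779.05 = $166,743.00; interest = $166,743.00 − $145,000 = $21,743.00.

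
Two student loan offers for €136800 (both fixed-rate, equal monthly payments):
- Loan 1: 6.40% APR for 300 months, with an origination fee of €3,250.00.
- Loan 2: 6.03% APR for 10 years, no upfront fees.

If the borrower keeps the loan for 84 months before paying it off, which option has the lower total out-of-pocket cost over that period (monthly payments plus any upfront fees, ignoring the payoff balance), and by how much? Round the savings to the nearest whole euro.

Loan 1: monthly rate = 6.4%/12 = 0.0053333; payment = 136,800 × 0.0053333 / (1 − (1+0.0053333)^−300) = €915.15.
Loan 2: at 6.03% the monthly rate is 0.0050250, so the payment is 136,800 × 0.0050250 / (1 − 1.0050250^−120) = €1,520.82.
Over 84 months: Loan 1 costs 84 × €915.15 + €3,250.00 = €80,122.60; Loan 2 costs 84 × €1,520.82 = €127,748.88.
Loan 1 is cheaper by €127,748.88 − €80,122.60 = €47,626.28.

Loan 1 by €47,626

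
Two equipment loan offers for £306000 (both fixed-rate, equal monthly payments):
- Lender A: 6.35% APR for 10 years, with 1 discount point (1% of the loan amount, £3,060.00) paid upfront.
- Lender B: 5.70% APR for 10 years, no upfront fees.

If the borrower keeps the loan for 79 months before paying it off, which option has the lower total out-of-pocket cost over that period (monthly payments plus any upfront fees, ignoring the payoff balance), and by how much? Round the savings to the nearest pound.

Lender B by £10,956

Lender A: at 6.35% the monthly rate is 0.0052917, so the payment is 306,000 × 0.0052917 / (1 − 1.0052917^−120) = £3,451.26.
Lender B: at 5.70% the monthly rate is 0.0047500, so the payment is 306,000 × 0.0047500 / (1 − 1.0047500^−120) = £3,351.31.
Over 79 months: Lender A costs 79 × £3,451.26 + £3,060.00 = £275,709.54; Lender B costs 79 × £3,351.31 = £264,753.49.
Lender B is cheaper by £275,709.54 − £264,753.49 = £10,956.05.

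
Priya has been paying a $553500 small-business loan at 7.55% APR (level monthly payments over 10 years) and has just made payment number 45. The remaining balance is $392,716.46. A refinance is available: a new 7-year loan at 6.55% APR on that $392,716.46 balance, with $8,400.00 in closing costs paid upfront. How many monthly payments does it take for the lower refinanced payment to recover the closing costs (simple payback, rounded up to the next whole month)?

Current payment = 553,500 × 7.55%/12 / (1 − (1+0.0062917)^−120) = $6,584.60.
Refinanced payment = 392,716.46 × 0.0054583 / (1 − (1+0.0054583)^−84) = $5,841.13.
Monthly savings = $6,584.60 − $5,841.13 = $743.47.
Break-even = $8,400.00 / $743.47 = 11.30 → 12 months.

12 months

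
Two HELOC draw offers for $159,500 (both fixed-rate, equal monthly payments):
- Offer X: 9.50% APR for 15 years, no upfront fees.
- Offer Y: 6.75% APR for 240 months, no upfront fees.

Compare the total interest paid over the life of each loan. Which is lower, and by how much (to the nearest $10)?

Offer X: at 9.50% the monthly rate is 0.0079167, so the payment is 159,500 × 0.0079167 / (1 − 1.0079167^−180) = $1,665.54.
Total interest on Offer X = 180 × $1,665.54 − $159,500 = $140,297.20.
Offer Y: monthly rate = 6.75%/12 = 0.0056250; payment = 159,500 × 0.0056250 / (1 − (1+0.0056250)^−240) = $1,212.78.
Total interest on Offer Y = 240 × $1,212.78 − $159,500 = $131,567.20.
Offer Y is lower by $8,730.00.

Offer Y by $8,730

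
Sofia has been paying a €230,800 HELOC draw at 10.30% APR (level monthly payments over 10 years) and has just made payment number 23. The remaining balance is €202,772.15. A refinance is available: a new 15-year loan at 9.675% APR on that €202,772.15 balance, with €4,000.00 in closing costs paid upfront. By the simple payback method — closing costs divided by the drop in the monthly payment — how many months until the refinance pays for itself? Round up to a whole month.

5 months

Current payment = 230,800 × 10.3%/12 / (1 − (1+0.0085833)^−120) = €3,088.51.
Refinanced payment = 202,772.15 × 0.0080625 / (1 − (1+0.0080625)^−180) = €2,138.86.
Monthly savings = €3,088.51 − €2,138.86 = €949.65.
Break-even = €4,000.00 / €949.65 = 4.21 → 5 months.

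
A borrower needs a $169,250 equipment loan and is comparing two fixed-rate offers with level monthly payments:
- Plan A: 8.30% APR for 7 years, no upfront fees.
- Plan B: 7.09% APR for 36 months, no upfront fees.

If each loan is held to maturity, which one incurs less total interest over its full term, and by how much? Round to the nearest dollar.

Plan A: monthly rate = 8.3%/12 = 0.0069167; payment = 169,250 × 0.0069167 / (1 − (1+0.0069167)^−84) = $2,663.33.
Total interest on Plan A = 84 × $2,663.33 − $169,250 = $54,469.72.
Plan B: at 7.09% the monthly rate is 0.0059083, so the payment is 169,250 × 0.0059083 / (1 − 1.0059083^−36) = $5,232.92.
Total interest on Plan B = 36 × $5,232.92 − $169,250 = $19,135.12.
Plan B is lower by $35,334.60.

Plan B by $35,335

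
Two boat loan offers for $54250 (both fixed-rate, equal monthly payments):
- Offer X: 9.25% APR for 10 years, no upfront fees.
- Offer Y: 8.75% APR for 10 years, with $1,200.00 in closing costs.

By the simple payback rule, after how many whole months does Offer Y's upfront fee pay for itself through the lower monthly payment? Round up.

82 months

Offer X: monthly rate = 9.25%/12 = 0.0077083; payment = 54,250 × 0.0077083 / (1 − (1+0.0077083)^−120) = $694.58.
Offer Y: monthly rate = 8.75%/12 = 0.0072917; payment = 54,250 × 0.0072917 / (1 − (1+0.0072917)^−120) = $679.90.
Monthly savings = $694.58 − $679.90 = $14.68.
Break-even = $1,200.00 / $14.68 = 81.74 → 82 months.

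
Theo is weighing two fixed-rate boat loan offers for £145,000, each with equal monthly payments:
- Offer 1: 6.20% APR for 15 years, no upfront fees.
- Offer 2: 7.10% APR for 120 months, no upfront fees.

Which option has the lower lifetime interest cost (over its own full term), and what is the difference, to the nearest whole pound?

Offer 2 by £20,150

Offer 1: monthly rate = 6.2%/12 = 0.0051667; payment = 145,000 × 0.0051667 / (1 − (1+0.0051667)^−180) = £1,239.32.
Total interest on Offer 1 = 180 × £1,239.32 − £145,000 = £78,077.60.
Offer 2: at 7.10% the monthly rate is 0.0059167, so the payment is 145,000 × 0.0059167 / (1 − 1.0059167^−120) = £1,691.06.
Total interest on Offer 2 = 120 × £1,691.06 − £145,000 = £57,927.20.
Offer 2 is lower by £20,150.40.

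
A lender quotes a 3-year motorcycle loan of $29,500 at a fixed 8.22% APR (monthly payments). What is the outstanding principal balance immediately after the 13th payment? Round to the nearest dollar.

With monthly rate i = 8.22%/12 = 0.0068500, the balance after k of n payments is P · [(1+i)^n − (1+i)^k] / [(1+i)^n − 1].
(1+0.0068500)^36 = 1.27859169 and (1+0.0068500)^13 = 1.09280347, so the balance is 29,500 × (1.27859169 − 1.09280347) / (1.27859169 − 1) = $19,673.06.

$19,673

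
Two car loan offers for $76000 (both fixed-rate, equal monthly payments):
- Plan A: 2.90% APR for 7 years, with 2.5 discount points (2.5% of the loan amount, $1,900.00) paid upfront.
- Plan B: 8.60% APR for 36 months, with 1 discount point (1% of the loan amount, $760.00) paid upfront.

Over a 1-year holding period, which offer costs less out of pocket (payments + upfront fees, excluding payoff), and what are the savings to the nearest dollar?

Plan A: at 2.90% the monthly rate is 0.0024167, so the payment is 76,000 × 0.0024167 / (1 − 1.0024167^−84) = $1,000.79.
Plan B: at 8.60% the monthly rate is 0.0071667, so the payment is 76,000 × 0.0071667 / (1 − 1.0071667^−36) = $2,402.66.
Over 12 months: Plan A costs 12 × $1,000.79 + $1,900.00 = $13,909.48; Plan B costs 12 × $2,402.66 + $760.00 = $29,591.92.
Plan A is cheaper by $29,591.92 − $13,909.48 = $15,682.44.

Plan A by $15,682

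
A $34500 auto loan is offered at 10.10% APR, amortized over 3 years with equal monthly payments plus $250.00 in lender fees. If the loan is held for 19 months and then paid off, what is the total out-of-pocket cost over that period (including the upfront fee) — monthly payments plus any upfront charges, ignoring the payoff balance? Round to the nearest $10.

$21,430

At 10.10% the monthly rate is 0.0084167, so the payment is 34,500 × 0.0084167 / (1 − 1.0084167^−36) = $1,114.84.
Total outlay = 19 × $1,114.84 + $250.00 = $21,431.96.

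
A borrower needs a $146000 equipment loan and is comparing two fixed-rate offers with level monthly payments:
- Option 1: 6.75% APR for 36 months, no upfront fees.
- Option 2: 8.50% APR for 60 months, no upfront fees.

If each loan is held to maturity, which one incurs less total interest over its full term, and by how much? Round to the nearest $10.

Option 1 by $18,030

Option 1: at 6.75% the monthly rate is 0.0056250, so the payment is 146,000 × 0.0056250 / (1 − 1.0056250^−36) = $4,491.39.
Total interest on Option 1 = 36 × $4,491.39 − $146,000 = $15,690.04.
Option 2: at 8.50% the monthly rate is 0.0070833, so the payment is 146,000 × 0.0070833 / (1 − 1.0070833^−60) = $2,995.41.
Total interest on Option 2 = 60 × $2,995.41 − $146,000 = $33,724.60.
Option 1 is lower by $18,034.56.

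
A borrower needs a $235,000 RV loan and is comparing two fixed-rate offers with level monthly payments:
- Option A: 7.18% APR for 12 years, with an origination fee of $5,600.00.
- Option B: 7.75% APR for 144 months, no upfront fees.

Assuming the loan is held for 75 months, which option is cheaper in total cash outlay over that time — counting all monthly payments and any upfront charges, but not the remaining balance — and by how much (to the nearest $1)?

Option B by $173

Option A: monthly rate = 7.18%/12 = 0.0059833; payment = 235,000 × 0.0059833 / (1 − (1+0.0059833)^−144) = $2,439.30.
Option B: monthly rate = 7.75%/12 = 0.0064583; payment = 235,000 × 0.0064583 / (1 − (1+0.0064583)^−144) = $2,511.66.
Over 75 months: Option A costs 75 × $2,439.30 + $5,600.00 = $188,547.50; Option B costs 75 × $2,511.66 = $188,374.50.
Option B is cheaper by $188,547.50 − $188,374.50 = $173.00.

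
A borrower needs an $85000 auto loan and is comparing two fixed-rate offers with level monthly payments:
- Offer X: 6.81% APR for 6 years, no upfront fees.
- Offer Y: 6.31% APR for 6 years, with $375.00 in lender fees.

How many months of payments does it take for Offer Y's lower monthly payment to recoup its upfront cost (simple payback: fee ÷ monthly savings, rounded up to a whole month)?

19 months

Offer X: at 6.81% the monthly rate is 0.0056750, so the payment is 85,000 × 0.0056750 / (1 − 1.0056750^−72) = $1,441.42.
Offer Y: monthly rate = 6.31%/12 = 0.0052583; payment = 85,000 × 0.0052583 / (1 − (1+0.0052583)^−72) = $1,421.17.
Monthly savings = $1,441.42 − $1,421.17 = $20.25.
Break-even = $375.00 / $20.25 = 18.52 → 19 months.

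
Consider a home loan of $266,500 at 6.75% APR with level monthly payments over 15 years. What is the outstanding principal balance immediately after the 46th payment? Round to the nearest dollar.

$221,535

With monthly rate i = 6.75%/12 = 0.0056250, the balance after k of n payments is P · [(1+i)^n − (1+i)^k] / [(1+i)^n − 1].
(1+0.0056250)^180 = 2.74467584 and (1+0.0056250)^46 = 1.29437116, so the balance is 266,500 × (2.74467584 − 1.29437116) / (2.74467584 − 1) = $221,534.68.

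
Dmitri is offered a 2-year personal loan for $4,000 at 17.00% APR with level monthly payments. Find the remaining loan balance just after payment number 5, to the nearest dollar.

$3,274

With monthly rate i = 17%/12 = 0.0141667, the balance after k of n payments is P · [(1+i)^n − (1+i)^k] / [(1+i)^n − 1].
(1+0.0141667)^24 = 1.40159962 and (1+0.0141667)^5 = 1.07286891, so the balance is 4,000 × (1.40159962 − 1.07286891) / (1.40159962 − 1) = $3,274.21.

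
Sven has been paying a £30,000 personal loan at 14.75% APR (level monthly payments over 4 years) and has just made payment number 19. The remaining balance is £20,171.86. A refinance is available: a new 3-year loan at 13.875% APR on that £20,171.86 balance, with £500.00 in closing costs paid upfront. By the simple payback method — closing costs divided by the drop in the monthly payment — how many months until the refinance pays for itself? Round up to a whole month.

Current payment = 30,000 × 14.75%/12 / (1 − (1+0.0122917)^−48) = £831.13.
Refinanced payment = 20,171.86 × 0.0115625 / (1 − (1+0.0115625)^−36) = £688.20.
Monthly savings = £831.13 − £688.20 = £142.93.
Break-even = £500.00 / £142.93 = 3.50 → 4 months.

4 months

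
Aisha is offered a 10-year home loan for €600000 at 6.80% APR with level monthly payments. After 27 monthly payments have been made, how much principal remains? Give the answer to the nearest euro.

€498,058

With monthly rate i = 6.8%/12 = 0.0056667, the balance after k of n payments is P · [(1+i)^n − (1+i)^k] / [(1+i)^n − 1].
(1+0.0056667)^120 = 1.97009267 and (1+0.0056667)^27 = 1.16482182, so the balance is 600,000 × (1.97009267 − 1.16482182) / (1.97009267 − 1) = €498,058.10.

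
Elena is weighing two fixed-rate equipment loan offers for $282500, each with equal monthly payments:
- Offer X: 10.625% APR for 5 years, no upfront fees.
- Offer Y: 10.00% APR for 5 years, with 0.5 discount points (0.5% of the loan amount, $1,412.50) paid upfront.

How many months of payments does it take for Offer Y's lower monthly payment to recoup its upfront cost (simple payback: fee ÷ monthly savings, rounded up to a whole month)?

Offer X: monthly rate = 10.625%/12 = 0.0088542; payment = 282,500 × 0.0088542 / (1 − (1+0.0088542)^−60) = $6,089.53.
Offer Y: monthly rate = 10%/12 = 0.0083333; payment = 282,500 × 0.0083333 / (1 − (1+0.0083333)^−60) = $6,002.29.
Monthly savings = $6,089.53 − $6,002.29 = $87.24.
Break-even = $1,412.50 / $87.24 = 16.19 → 17 months.

17 months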